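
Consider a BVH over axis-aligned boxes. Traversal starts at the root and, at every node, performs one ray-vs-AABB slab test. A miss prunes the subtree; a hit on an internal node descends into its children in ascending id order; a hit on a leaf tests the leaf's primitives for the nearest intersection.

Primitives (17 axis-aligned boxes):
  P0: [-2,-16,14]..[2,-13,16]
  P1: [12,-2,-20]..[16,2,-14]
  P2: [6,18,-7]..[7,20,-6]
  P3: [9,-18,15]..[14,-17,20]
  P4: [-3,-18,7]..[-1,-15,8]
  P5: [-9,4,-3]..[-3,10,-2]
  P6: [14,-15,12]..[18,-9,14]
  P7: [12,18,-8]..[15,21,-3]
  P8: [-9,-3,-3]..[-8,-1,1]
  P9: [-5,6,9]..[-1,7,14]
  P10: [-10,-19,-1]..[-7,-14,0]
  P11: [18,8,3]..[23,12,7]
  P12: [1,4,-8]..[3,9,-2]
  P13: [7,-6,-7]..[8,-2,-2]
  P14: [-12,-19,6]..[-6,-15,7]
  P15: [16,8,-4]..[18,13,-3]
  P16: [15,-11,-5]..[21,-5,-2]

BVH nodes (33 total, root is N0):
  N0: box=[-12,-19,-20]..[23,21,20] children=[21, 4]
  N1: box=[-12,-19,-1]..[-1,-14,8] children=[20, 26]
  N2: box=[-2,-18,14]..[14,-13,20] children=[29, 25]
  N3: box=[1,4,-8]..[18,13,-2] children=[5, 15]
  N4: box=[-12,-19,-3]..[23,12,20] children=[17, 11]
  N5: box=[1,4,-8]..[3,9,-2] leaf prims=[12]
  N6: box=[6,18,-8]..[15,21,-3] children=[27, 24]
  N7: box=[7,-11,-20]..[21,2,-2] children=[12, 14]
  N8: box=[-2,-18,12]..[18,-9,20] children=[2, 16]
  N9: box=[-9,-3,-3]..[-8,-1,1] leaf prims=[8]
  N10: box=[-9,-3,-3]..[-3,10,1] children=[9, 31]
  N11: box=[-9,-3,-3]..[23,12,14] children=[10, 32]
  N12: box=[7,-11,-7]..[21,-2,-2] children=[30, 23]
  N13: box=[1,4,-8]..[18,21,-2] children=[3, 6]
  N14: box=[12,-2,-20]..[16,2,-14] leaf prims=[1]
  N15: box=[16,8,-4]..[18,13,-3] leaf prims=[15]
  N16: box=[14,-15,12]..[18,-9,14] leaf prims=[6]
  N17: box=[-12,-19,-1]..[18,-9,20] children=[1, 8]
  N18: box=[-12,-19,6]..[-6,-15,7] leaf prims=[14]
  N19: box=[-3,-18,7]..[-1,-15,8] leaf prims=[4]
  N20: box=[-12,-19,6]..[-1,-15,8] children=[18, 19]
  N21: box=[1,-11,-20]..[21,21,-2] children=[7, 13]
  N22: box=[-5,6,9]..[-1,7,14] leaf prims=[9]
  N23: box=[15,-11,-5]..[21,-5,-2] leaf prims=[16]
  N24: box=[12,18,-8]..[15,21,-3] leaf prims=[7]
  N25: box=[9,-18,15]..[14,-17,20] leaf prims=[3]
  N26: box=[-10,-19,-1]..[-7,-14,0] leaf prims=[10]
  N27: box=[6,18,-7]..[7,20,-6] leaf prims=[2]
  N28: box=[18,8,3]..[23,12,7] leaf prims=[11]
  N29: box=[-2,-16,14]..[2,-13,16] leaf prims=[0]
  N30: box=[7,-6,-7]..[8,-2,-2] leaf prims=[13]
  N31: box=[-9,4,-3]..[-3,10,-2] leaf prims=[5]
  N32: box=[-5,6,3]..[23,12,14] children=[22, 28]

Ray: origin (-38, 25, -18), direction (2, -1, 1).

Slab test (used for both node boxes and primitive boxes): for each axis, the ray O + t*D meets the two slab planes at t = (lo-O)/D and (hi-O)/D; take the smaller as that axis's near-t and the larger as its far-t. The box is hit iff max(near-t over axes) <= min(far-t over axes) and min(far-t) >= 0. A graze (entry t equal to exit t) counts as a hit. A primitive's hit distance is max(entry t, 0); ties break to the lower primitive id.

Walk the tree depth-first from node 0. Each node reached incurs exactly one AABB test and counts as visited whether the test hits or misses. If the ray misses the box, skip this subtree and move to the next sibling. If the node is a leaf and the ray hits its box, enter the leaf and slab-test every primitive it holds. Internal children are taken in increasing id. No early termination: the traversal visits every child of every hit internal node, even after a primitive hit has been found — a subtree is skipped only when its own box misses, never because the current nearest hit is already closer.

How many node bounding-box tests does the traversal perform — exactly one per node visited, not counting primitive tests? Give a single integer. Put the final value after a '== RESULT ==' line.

Traverse from the root:
N0 x:[13,61/2] y:[4,44] z:[-2,38] -> hit [13,61/2], descend [4, 21]
  N4 x:[13,61/2] y:[13,44] z:[15,38] -> hit [15,61/2], descend [11, 17]
    N11 x:[29/2,61/2] y:[13,28] z:[15,32] -> hit [15,28], descend [10, 32]
      N10 x:[29/2,35/2] y:[15,28] z:[15,19] -> hit [15,35/2], descend [9, 31]
        N9 x:[29/2,15] y:[26,28] z:[15,19] -> miss, prune
        N31 x:[29/2,35/2] y:[15,21] z:[15,16] -> hit [15,16] leaf, test {P5@t=15}
      N32 x:[33/2,61/2] y:[13,19] z:[21,32] -> miss, prune
    N17 x:[13,28] y:[34,44] z:[17,38] -> miss, prune
  N21 x:[39/2,59/2] y:[4,36] z:[-2,16] -> miss, prune

Visited [0, 4, 11, 10, 9, 31, 32, 17, 21]. Tests: 9 box, 1 leaf. Nearest: P5.

== RESULT ==
9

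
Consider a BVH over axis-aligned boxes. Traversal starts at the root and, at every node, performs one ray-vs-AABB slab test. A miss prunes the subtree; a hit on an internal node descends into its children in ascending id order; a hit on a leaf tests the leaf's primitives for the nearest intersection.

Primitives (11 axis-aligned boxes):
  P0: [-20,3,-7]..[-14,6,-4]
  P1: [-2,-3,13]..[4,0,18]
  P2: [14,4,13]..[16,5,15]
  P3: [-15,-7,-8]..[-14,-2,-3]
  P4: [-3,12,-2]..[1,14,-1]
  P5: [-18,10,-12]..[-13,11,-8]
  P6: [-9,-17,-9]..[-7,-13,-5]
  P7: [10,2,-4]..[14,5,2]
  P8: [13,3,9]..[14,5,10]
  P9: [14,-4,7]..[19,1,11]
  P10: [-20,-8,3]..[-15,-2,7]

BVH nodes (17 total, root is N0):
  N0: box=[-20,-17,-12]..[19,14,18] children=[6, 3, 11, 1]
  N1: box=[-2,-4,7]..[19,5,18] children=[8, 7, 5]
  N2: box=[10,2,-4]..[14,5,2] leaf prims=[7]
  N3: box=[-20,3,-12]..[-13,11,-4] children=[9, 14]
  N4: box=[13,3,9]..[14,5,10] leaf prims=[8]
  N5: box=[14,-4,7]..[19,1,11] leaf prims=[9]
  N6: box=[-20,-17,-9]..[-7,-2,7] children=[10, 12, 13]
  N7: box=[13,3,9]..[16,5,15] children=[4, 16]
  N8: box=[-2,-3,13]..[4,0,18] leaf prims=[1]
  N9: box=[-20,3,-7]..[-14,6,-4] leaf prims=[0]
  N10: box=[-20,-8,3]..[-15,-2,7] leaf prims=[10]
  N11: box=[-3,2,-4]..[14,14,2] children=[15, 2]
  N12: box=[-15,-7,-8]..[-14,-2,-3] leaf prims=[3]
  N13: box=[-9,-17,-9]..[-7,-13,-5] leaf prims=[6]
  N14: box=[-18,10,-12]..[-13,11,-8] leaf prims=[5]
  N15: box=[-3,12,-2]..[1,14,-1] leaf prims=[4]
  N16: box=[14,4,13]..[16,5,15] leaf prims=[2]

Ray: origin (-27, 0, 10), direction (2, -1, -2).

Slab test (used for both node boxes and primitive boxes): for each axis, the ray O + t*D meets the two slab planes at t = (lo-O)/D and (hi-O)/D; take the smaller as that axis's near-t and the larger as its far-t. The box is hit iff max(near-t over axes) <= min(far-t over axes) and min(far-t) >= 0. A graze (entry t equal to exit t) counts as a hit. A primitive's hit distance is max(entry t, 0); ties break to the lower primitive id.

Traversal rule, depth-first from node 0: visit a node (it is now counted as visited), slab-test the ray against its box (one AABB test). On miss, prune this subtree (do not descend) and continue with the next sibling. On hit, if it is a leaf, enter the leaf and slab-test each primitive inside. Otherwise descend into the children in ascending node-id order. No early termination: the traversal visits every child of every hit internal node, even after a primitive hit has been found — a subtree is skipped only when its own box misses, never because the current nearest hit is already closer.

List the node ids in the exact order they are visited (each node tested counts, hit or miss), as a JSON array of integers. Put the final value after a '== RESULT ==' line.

Walk:
N0 x:[7/2,23] y:[-14,17] z:[-4,11] -> hit [7/2,11], descend [1, 3, 6, 11]
  N1 x:[25/2,23] y:[-5,4] z:[-4,3/2] -> miss, prune
  N3 x:[7/2,7] y:[-11,-3] z:[7,11] -> miss, prune
  N6 x:[7/2,10] y:[2,17] z:[3/2,19/2] -> hit [7/2,19/2], descend [10, 12, 13]
    N10 x:[7/2,6] y:[2,8] z:[3/2,7/2] -> hit [7/2,7/2] leaf, test {P10@t=7/2}
    N12 x:[6,13/2] y:[2,7] z:[13/2,9] -> hit [13/2,13/2] leaf, test {P3@t=13/2}
    N13 x:[9,10] y:[13,17] z:[15/2,19/2] -> miss, prune
  N11 x:[12,41/2] y:[-14,-2] z:[4,7] -> miss, prune

Visited [0, 1, 3, 6, 10, 12, 13, 11]. Tests: 8 box, 2 leaf. Nearest: P10.

== RESULT ==
[0, 1, 3, 6, 10, 12, 13, 11]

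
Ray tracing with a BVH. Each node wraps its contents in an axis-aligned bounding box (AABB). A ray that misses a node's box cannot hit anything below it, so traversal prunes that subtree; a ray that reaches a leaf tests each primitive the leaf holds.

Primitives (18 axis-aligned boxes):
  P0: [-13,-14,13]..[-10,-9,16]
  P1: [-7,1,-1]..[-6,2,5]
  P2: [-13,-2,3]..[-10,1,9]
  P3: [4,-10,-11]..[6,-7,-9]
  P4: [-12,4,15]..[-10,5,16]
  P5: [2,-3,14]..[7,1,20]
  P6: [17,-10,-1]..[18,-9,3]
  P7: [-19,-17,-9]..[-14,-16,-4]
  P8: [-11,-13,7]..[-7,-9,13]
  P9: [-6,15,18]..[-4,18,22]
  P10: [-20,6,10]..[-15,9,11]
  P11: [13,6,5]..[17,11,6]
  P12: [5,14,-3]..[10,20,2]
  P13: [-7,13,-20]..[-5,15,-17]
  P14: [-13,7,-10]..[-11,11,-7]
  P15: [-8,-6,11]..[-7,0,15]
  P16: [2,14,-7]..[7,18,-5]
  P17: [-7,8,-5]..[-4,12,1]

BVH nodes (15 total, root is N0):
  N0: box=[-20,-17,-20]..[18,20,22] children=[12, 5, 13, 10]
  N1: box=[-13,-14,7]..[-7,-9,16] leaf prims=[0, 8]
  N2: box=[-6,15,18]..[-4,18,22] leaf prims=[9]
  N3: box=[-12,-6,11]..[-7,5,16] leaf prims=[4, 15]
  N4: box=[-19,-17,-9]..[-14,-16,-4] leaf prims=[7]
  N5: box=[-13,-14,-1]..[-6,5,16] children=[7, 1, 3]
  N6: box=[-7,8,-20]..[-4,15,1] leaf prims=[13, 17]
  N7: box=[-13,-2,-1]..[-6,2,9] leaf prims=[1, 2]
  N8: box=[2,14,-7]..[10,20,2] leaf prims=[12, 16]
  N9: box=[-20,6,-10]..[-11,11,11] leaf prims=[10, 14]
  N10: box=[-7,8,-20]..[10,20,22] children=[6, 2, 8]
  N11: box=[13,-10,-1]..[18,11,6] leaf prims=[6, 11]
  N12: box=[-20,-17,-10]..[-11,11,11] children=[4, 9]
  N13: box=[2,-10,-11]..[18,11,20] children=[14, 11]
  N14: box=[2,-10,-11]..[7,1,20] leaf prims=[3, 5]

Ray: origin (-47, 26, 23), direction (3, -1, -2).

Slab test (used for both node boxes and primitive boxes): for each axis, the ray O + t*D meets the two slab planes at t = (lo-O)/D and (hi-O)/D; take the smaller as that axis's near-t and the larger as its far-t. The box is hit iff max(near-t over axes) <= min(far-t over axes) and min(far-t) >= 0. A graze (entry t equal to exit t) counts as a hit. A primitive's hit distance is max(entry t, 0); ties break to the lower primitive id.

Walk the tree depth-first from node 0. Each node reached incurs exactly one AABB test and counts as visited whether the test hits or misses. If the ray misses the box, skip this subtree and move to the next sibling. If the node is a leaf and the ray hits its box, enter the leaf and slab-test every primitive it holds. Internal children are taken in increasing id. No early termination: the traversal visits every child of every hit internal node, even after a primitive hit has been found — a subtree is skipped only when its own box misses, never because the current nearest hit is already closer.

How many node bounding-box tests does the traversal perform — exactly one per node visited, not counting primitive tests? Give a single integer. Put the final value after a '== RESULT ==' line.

Traverse from the root:
N0 x:[9,65/3] y:[6,43] z:[1/2,43/2] -> hit [9,43/2], descend [5, 10, 12, 13]
  N5 x:[34/3,41/3] y:[21,40] z:[7/2,12] -> miss, prune
  N10 x:[40/3,19] y:[6,18] z:[1/2,43/2] -> hit [40/3,18], descend [2, 6, 8]
    N2 x:[41/3,43/3] y:[8,11] z:[1/2,5/2] -> miss, prune
    N6 x:[40/3,43/3] y:[11,18] z:[11,43/2] -> hit [40/3,43/3] leaf, test {P13(miss), P17@t=14}
    N8 x:[49/3,19] y:[6,12] z:[21/2,15] -> miss, prune
  N12 x:[9,12] y:[15,43] z:[6,33/2] -> miss, prune
  N13 x:[49/3,65/3] y:[15,36] z:[3/2,17] -> hit [49/3,17], descend [11, 14]
    N11 x:[20,65/3] y:[15,36] z:[17/2,12] -> miss, prune
    N14 x:[49/3,18] y:[25,36] z:[3/2,17] -> miss, prune

Summary -> nodes [0, 5, 10, 2, 6, 8, 12, 13, 11, 14]; box-tests=10; leaf-entries=1; first=P17

== RESULT ==
10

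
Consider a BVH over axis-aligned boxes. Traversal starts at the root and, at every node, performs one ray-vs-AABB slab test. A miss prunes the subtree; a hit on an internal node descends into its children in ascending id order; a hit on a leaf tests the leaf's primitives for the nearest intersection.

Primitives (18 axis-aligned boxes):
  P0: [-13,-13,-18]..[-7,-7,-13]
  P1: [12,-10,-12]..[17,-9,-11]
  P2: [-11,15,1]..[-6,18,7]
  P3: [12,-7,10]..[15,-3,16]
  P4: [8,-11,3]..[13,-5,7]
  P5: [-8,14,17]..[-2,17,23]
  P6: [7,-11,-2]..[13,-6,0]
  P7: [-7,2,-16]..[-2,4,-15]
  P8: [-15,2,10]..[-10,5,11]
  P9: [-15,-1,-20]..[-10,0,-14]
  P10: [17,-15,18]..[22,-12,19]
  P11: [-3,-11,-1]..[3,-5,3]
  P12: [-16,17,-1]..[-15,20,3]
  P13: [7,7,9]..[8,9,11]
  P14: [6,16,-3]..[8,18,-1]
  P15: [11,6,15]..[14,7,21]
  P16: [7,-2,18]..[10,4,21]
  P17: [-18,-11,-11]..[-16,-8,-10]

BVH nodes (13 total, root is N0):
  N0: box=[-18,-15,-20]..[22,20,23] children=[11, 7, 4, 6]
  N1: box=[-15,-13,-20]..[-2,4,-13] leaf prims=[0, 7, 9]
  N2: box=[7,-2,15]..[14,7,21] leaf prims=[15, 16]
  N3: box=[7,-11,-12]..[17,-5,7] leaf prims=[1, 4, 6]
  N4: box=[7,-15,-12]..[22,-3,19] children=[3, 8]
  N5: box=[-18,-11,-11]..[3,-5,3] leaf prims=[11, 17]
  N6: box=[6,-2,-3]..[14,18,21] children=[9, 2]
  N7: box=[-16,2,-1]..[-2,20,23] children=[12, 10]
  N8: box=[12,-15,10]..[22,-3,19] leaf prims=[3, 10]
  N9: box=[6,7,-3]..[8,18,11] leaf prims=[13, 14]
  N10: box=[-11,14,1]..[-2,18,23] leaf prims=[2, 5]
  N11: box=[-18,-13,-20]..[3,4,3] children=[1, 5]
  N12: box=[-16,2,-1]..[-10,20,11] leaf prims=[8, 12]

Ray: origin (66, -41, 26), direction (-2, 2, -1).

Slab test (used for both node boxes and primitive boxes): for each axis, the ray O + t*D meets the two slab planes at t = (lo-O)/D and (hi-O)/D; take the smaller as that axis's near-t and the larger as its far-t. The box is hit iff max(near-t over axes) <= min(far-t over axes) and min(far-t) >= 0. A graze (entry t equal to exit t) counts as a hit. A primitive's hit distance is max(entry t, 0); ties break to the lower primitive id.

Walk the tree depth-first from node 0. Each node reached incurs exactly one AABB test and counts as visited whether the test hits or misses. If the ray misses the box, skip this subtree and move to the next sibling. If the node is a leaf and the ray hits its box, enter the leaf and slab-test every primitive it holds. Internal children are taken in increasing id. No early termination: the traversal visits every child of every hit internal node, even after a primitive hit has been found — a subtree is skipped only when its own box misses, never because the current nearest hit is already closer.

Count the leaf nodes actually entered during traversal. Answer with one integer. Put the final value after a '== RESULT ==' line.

Walk:
N0 x:[22,42] y:[13,61/2] z:[3,46] -> hit [22,61/2], descend [4, 6, 7, 11]
  N4 x:[22,59/2] y:[13,19] z:[7,38] -> miss, prune
  N6 x:[26,30] y:[39/2,59/2] z:[5,29] -> hit [26,29], descend [2, 9]
    N2 x:[26,59/2] y:[39/2,24] z:[5,11] -> miss, prune
    N9 x:[29,30] y:[24,59/2] z:[15,29] -> hit [29,29] leaf, test {P13(miss), P14@t=29}
  N7 x:[34,41] y:[43/2,61/2] z:[3,27] -> miss, prune
  N11 x:[63/2,42] y:[14,45/2] z:[23,46] -> miss, prune

7 AABB tests over nodes [0, 4, 6, 2, 9, 7, 11]; 1 leaf entered; closest P14.

== RESULT ==
1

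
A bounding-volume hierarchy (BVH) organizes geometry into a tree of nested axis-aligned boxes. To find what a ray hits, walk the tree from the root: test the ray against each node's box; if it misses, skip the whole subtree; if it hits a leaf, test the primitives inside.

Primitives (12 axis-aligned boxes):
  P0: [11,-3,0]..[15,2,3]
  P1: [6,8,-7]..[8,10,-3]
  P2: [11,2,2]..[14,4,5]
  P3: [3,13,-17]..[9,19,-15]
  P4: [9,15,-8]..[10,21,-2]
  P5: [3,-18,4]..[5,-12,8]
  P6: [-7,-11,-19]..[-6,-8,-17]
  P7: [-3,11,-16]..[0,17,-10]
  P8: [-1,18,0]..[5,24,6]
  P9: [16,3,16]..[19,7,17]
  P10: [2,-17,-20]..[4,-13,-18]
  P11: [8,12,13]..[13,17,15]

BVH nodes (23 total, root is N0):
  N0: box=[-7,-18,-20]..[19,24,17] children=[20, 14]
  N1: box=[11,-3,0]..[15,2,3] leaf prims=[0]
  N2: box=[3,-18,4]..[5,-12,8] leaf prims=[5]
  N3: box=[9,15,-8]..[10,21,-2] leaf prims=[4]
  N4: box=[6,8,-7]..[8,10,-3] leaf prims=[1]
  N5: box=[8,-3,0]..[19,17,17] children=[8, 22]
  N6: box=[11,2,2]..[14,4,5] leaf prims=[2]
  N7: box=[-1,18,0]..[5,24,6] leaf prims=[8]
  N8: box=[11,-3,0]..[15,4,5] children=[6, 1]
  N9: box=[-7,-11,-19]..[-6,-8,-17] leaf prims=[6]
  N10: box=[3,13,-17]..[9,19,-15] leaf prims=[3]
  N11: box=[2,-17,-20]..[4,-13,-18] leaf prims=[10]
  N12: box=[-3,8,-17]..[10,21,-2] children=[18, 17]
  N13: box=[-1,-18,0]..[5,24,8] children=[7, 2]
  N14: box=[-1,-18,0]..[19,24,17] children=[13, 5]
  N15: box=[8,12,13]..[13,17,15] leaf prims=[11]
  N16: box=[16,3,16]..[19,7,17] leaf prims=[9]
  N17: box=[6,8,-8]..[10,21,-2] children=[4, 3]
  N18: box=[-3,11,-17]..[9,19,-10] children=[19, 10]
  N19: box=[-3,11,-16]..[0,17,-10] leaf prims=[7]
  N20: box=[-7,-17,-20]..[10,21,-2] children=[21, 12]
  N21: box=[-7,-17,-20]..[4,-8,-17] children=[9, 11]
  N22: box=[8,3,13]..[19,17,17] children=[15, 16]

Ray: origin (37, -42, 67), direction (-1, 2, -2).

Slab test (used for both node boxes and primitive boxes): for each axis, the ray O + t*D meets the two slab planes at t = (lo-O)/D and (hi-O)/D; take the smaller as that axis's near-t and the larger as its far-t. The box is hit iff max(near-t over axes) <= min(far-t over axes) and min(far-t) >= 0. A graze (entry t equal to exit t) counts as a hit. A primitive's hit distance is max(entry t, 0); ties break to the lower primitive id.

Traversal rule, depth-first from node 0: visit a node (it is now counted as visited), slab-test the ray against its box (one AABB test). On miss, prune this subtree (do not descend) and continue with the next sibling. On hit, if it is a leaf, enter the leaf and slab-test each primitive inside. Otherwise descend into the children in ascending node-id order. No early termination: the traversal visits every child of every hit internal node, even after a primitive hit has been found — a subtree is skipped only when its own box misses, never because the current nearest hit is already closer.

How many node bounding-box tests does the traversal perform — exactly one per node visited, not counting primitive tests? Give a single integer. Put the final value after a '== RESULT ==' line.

Trace the traversal:
N0 x:[18,44] y:[12,33] z:[25,87/2] -> hit [25,33], descend [14, 20]
  N14 x:[18,38] y:[12,33] z:[25,67/2] -> hit [25,33], descend [5, 13]
    N5 x:[18,29] y:[39/2,59/2] z:[25,67/2] -> hit [25,29], descend [8, 22]
      N8 x:[22,26] y:[39/2,23] z:[31,67/2] -> miss, prune
      N22 x:[18,29] y:[45/2,59/2] z:[25,27] -> hit [25,27], descend [15, 16]
        N15 x:[24,29] y:[27,59/2] z:[26,27] -> hit [27,27] leaf, test {P11@t=27}
        N16 x:[18,21] y:[45/2,49/2] z:[25,51/2] -> miss, prune
    N13 x:[32,38] y:[12,33] z:[59/2,67/2] -> hit [32,33], descend [2, 7]
      N2 x:[32,34] y:[12,15] z:[59/2,63/2] -> miss, prune
      N7 x:[32,38] y:[30,33] z:[61/2,67/2] -> hit [32,33] leaf, test {P8@t=32}
  N20 x:[27,44] y:[25/2,63/2] z:[69/2,87/2] -> miss, prune

order=[0, 14, 5, 8, 22, 15, 16, 13, 2, 7, 20]  |boxes|=11  |leaves|=2  hit=P11

== RESULT ==
11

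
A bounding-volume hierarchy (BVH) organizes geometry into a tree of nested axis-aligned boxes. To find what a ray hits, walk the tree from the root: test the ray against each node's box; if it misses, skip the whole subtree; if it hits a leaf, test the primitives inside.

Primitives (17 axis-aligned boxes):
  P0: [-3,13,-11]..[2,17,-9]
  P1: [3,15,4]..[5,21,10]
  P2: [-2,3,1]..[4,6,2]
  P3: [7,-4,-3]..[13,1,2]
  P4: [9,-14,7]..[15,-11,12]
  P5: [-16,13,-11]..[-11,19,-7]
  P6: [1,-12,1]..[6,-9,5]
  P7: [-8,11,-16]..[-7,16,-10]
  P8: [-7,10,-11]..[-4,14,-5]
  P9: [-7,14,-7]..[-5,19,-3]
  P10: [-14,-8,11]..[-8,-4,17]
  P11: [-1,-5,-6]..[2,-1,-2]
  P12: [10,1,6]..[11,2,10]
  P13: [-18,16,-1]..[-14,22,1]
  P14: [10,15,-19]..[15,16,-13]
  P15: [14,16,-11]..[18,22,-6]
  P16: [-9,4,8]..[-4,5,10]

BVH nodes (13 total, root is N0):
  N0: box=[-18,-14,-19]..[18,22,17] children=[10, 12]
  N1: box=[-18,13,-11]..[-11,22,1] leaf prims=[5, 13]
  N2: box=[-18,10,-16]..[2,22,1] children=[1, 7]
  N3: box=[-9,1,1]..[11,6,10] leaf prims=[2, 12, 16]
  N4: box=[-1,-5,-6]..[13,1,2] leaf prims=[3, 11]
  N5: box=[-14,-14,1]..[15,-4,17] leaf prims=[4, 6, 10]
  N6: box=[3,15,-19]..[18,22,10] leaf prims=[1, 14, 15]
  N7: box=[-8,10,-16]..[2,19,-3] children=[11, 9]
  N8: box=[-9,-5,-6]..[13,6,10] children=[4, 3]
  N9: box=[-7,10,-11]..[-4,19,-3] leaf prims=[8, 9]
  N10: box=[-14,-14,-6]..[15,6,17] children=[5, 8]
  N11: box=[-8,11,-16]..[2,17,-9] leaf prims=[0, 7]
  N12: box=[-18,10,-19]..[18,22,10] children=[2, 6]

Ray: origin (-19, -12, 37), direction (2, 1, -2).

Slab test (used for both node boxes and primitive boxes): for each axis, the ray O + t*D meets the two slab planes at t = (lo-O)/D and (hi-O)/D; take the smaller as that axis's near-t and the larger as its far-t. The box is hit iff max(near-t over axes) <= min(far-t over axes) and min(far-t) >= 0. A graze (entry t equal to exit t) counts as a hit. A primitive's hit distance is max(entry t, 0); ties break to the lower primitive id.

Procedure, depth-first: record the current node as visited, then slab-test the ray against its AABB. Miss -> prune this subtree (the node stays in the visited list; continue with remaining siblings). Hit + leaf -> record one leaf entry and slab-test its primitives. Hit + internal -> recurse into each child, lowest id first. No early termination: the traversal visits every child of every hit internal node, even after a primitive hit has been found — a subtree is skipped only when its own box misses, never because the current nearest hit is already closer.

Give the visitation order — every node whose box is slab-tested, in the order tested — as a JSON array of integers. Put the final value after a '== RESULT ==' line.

Walk:
N0 x:[1/2,37/2] y:[-2,34] z:[10,28] -> hit [10,37/2], descend [10, 12]
  N10 x:[5/2,17] y:[-2,18] z:[10,43/2] -> hit [10,17], descend [5, 8]
    N5 x:[5/2,17] y:[-2,8] z:[10,18] -> miss, prune
    N8 x:[5,16] y:[7,18] z:[27/2,43/2] -> hit [27/2,16], descend [3, 4]
      N3 x:[5,15] y:[13,18] z:[27/2,18] -> hit [27/2,15] leaf, test {P2(miss), P12(miss), P16(miss)}
      N4 x:[9,16] y:[7,13] z:[35/2,43/2] -> miss, prune
  N12 x:[1/2,37/2] y:[22,34] z:[27/2,28] -> miss, prune

order=[0, 10, 5, 8, 3, 4, 12]  |boxes|=7  |leaves|=1  hit=miss

== RESULT ==
[0, 10, 5, 8, 3, 4, 12]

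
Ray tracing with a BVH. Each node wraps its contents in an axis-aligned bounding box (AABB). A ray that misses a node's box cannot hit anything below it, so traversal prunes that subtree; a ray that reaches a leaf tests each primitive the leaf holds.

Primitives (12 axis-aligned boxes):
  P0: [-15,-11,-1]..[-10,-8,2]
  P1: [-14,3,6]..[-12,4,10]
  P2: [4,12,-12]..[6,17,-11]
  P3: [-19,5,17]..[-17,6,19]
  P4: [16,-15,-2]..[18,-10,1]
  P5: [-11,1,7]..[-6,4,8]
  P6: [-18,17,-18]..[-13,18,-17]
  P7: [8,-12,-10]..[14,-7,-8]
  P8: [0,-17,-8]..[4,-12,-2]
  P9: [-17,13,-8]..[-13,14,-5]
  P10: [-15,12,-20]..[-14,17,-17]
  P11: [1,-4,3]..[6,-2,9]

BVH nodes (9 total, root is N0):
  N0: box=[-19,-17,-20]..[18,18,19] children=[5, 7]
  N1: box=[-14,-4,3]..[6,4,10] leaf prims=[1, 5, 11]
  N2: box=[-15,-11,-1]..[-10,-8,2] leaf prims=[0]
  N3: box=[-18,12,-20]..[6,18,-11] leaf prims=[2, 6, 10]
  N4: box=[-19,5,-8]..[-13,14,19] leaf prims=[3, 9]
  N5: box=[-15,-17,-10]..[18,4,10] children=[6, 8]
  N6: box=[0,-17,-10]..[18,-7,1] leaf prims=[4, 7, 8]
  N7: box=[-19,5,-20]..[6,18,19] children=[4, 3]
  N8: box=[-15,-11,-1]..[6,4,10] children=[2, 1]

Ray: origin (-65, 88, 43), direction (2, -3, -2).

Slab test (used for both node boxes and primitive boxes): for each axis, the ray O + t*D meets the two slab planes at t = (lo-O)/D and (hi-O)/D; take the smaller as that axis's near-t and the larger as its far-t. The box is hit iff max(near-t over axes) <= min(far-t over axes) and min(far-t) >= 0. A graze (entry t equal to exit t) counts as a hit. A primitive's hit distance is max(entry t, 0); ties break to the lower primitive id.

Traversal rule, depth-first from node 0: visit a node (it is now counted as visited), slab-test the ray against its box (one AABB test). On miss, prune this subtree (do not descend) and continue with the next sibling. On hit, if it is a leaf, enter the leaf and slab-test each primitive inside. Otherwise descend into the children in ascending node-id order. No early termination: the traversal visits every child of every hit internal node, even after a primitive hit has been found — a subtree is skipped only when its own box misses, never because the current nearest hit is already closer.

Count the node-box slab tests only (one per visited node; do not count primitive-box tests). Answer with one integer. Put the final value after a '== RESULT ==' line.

Traverse from the root:
N0 x:[23,83/2] y:[70/3,35] z:[12,63/2] -> hit [70/3,63/2], descend [5, 7]
  N5 x:[25,83/2] y:[28,35] z:[33/2,53/2] -> miss, prune
  N7 x:[23,71/2] y:[70/3,83/3] z:[12,63/2] -> hit [70/3,83/3], descend [3, 4]
    N3 x:[47/2,71/2] y:[70/3,76/3] z:[27,63/2] -> miss, prune
    N4 x:[23,26] y:[74/3,83/3] z:[12,51/2] -> hit [74/3,51/2] leaf, test {P3(miss), P9@t=74/3}

5 AABB tests over nodes [0, 5, 7, 3, 4]; 1 leaf entered; closest P9.

== RESULT ==
5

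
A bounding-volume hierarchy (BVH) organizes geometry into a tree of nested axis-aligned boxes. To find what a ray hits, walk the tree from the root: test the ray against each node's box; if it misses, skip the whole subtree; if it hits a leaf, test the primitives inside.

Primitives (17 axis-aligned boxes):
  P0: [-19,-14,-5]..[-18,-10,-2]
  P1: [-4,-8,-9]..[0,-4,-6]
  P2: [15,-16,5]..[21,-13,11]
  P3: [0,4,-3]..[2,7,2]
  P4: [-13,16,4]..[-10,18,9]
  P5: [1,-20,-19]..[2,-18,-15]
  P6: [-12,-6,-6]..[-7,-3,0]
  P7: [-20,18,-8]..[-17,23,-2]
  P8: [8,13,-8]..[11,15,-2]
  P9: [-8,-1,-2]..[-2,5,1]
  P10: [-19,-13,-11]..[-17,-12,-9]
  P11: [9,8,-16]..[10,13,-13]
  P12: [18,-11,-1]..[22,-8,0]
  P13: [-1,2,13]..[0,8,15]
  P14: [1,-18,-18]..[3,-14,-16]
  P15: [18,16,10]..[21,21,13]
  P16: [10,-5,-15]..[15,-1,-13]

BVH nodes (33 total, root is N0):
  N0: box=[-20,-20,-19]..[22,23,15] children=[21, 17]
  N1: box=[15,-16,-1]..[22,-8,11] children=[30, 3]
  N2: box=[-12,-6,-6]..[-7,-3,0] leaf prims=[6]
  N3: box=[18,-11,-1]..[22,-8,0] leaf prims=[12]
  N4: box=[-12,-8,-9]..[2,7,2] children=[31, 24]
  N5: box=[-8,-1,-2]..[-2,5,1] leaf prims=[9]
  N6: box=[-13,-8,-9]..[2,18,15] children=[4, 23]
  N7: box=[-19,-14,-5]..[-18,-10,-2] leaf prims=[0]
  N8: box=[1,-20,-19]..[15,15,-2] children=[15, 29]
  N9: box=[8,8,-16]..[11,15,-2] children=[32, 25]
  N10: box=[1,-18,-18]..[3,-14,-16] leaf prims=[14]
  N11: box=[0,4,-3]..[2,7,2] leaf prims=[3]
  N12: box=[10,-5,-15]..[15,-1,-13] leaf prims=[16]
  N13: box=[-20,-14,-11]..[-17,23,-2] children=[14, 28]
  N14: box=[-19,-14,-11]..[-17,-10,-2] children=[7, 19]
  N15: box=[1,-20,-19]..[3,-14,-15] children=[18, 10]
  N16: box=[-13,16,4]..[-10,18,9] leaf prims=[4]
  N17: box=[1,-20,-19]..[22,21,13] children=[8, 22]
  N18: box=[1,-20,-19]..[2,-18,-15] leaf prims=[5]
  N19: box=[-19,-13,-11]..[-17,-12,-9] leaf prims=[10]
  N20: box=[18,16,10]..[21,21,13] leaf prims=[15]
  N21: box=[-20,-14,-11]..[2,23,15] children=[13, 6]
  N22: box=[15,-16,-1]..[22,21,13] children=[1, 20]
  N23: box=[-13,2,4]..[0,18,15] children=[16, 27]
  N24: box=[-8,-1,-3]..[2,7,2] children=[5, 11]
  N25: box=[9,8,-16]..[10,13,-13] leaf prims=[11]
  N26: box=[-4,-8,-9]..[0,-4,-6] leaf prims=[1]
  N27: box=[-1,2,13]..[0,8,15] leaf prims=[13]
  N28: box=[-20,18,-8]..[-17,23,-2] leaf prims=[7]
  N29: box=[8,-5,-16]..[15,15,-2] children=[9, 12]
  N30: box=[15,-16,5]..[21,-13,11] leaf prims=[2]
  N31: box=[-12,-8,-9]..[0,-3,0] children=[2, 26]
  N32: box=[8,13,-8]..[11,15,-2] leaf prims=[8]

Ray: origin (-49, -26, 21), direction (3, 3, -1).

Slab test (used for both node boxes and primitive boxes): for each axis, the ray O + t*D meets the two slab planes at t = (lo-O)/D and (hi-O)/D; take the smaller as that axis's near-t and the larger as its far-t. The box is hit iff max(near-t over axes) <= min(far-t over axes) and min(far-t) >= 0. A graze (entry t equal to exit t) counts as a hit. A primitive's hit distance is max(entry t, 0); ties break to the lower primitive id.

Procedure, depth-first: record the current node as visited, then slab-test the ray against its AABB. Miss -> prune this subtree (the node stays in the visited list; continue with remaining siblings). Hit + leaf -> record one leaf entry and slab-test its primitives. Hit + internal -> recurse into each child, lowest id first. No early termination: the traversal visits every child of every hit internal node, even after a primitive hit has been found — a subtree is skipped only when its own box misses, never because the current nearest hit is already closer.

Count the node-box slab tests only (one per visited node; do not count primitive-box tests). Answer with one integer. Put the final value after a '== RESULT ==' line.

Traverse from the root:
N0 x:[29/3,71/3] y:[2,49/3] z:[6,40] -> hit [29/3,49/3], descend [17, 21]
  N17 x:[50/3,71/3] y:[2,47/3] z:[8,40] -> miss, prune
  N21 x:[29/3,17] y:[4,49/3] z:[6,32] -> hit [29/3,49/3], descend [6, 13]
    N6 x:[12,17] y:[6,44/3] z:[6,30] -> hit [12,44/3], descend [4, 23]
      N4 x:[37/3,17] y:[6,11] z:[19,30] -> miss, prune
      N23 x:[12,49/3] y:[28/3,44/3] z:[6,17] -> hit [12,44/3], descend [16, 27]
        N16 x:[12,13] y:[14,44/3] z:[12,17] -> miss, prune
        N27 x:[16,49/3] y:[28/3,34/3] z:[6,8] -> miss, prune
    N13 x:[29/3,32/3] y:[4,49/3] z:[23,32] -> miss, prune

9 AABB tests over nodes [0, 17, 21, 6, 4, 23, 16, 27, 13]; 0 leaves entered; closest miss.

== RESULT ==
9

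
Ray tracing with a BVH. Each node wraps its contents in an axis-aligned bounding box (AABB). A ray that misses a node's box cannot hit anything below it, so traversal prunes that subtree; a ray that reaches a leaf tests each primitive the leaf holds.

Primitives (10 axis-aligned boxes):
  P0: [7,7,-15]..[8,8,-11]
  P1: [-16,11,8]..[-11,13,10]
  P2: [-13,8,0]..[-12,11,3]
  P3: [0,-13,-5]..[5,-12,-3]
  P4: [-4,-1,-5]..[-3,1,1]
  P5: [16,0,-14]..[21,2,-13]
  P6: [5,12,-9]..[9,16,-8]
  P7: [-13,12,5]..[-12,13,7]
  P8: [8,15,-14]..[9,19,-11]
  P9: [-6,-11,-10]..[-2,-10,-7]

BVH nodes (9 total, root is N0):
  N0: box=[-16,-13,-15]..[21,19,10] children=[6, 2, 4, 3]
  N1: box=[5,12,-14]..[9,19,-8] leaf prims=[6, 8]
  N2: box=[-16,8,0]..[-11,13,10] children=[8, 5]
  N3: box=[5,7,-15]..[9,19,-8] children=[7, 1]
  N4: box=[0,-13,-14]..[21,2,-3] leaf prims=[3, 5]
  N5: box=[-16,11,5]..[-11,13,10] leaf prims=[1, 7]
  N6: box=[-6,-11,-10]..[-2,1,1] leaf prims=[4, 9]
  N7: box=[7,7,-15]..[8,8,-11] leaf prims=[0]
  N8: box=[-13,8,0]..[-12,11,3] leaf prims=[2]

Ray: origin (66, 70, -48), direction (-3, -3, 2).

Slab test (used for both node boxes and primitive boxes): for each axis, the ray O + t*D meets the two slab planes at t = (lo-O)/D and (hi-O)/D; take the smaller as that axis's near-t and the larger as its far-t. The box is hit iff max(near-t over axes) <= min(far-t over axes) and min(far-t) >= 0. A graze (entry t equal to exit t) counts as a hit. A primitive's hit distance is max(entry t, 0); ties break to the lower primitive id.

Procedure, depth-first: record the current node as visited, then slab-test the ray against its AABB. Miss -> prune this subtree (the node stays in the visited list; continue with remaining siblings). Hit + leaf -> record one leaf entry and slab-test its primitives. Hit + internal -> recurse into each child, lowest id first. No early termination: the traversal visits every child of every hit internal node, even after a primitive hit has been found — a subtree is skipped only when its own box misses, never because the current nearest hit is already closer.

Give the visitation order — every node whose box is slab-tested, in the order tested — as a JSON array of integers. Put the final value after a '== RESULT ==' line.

Traverse from the root:
N0 x:[15,82/3] y:[17,83/3] z:[33/2,29] -> hit [17,82/3], descend [2, 3, 4, 6]
  N2 x:[77/3,82/3] y:[19,62/3] z:[24,29] -> miss, prune
  N3 x:[19,61/3] y:[17,21] z:[33/2,20] -> hit [19,20], descend [1, 7]
    N1 x:[19,61/3] y:[17,58/3] z:[17,20] -> hit [19,58/3] leaf, test {P6(miss), P8(miss)}
    N7 x:[58/3,59/3] y:[62/3,21] z:[33/2,37/2] -> miss, prune
  N4 x:[15,22] y:[68/3,83/3] z:[17,45/2] -> miss, prune
  N6 x:[68/3,24] y:[23,27] z:[19,49/2] -> hit [23,24] leaf, test {P4@t=23, P9(miss)}

Summary -> nodes [0, 2, 3, 1, 7, 4, 6]; box-tests=7; leaf-entries=2; first=P4

== RESULT ==
[0, 2, 3, 1, 7, 4, 6]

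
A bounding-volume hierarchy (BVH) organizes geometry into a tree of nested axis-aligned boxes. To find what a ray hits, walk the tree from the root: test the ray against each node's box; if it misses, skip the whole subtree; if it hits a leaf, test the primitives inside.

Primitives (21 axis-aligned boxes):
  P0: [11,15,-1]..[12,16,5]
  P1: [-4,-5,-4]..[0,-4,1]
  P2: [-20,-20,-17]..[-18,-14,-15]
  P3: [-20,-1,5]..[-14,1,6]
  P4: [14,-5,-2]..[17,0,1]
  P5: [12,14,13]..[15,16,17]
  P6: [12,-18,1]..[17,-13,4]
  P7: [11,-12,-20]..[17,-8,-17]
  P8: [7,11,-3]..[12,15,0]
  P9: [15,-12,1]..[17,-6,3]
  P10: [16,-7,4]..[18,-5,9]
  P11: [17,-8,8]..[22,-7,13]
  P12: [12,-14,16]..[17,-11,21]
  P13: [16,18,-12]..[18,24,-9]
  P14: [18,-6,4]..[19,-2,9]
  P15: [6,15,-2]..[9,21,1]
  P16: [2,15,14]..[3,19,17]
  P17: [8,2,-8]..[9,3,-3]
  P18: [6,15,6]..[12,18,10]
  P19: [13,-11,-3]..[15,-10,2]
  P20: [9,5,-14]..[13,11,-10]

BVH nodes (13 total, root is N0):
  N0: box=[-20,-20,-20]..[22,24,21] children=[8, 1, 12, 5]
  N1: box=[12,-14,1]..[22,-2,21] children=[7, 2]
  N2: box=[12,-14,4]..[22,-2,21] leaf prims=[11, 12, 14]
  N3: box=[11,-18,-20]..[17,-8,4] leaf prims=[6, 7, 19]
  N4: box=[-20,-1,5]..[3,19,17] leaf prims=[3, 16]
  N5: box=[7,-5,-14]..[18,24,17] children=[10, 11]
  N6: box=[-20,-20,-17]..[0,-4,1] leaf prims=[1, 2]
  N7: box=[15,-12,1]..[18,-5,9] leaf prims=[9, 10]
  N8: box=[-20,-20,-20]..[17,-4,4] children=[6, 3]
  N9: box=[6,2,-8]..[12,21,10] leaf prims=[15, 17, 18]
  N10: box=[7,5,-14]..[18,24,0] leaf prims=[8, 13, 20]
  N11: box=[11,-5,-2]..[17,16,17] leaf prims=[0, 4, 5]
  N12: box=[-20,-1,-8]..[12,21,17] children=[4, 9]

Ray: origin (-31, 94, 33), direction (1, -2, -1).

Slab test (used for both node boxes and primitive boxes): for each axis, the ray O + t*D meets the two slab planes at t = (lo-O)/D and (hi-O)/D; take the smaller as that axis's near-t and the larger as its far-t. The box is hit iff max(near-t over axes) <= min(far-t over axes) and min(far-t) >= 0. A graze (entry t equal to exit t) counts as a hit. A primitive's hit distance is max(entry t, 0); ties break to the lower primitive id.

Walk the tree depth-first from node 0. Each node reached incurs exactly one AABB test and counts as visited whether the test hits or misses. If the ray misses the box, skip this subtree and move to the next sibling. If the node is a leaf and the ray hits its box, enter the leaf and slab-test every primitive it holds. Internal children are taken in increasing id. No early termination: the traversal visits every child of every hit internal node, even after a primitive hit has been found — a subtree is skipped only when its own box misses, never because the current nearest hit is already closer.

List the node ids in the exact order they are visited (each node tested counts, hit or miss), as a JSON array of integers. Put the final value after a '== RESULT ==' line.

Trace the traversal:
N0 x:[11,53] y:[35,57] z:[12,53] -> hit [35,53], descend [1, 5, 8, 12]
  N1 x:[43,53] y:[48,54] z:[12,32] -> miss, prune
  N5 x:[38,49] y:[35,99/2] z:[16,47] -> hit [38,47], descend [10, 11]
    N10 x:[38,49] y:[35,89/2] z:[33,47] -> hit [38,89/2] leaf, test {P8(miss), P13(miss), P20@t=43}
    N11 x:[42,48] y:[39,99/2] z:[16,35] -> miss, prune
  N8 x:[11,48] y:[49,57] z:[29,53] -> miss, prune
  N12 x:[11,43] y:[73/2,95/2] z:[16,41] -> hit [73/2,41], descend [4, 9]
    N4 x:[11,34] y:[75/2,95/2] z:[16,28] -> miss, prune
    N9 x:[37,43] y:[73/2,46] z:[23,41] -> hit [37,41] leaf, test {P15(miss), P17(miss), P18(miss)}

order=[0, 1, 5, 10, 11, 8, 12, 4, 9]  |boxes|=9  |leaves|=2  hit=P20

== RESULT ==
[0, 1, 5, 10, 11, 8, 12, 4, 9]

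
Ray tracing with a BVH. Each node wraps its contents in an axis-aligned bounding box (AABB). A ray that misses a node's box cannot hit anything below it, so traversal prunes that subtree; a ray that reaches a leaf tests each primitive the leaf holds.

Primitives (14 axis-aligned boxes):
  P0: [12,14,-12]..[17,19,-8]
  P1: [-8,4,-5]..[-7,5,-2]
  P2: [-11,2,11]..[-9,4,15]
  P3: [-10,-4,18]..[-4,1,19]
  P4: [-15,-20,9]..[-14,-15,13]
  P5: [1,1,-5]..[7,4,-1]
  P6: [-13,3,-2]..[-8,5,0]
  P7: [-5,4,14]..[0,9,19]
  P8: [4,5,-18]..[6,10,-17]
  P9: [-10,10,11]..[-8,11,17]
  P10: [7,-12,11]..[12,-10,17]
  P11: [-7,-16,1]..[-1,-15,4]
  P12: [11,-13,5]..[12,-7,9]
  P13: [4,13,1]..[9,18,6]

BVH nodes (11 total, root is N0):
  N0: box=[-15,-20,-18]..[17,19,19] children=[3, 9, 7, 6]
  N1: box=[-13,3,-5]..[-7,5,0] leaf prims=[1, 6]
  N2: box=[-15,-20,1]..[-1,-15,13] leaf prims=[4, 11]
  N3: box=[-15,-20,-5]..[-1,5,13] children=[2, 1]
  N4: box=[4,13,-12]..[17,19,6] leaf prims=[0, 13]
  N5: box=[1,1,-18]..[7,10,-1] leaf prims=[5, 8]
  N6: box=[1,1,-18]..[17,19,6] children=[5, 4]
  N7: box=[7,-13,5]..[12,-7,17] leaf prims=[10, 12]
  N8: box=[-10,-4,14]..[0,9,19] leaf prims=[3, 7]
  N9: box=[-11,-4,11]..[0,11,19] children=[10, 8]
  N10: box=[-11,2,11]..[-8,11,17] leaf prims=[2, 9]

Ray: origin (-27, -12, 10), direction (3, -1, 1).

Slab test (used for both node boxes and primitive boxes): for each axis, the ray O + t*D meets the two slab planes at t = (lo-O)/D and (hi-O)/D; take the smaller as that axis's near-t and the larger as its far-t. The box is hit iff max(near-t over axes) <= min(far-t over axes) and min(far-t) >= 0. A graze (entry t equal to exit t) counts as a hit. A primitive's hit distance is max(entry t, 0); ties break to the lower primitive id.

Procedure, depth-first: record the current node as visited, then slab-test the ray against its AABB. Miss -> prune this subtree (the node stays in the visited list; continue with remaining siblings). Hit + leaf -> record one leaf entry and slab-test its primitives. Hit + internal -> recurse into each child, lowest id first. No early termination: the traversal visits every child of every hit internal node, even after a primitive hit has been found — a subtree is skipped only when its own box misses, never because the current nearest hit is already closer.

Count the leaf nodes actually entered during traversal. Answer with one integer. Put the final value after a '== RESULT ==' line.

Traverse from the root:
N0 x:[4,44/3] y:[-31,8] z:[-28,9] -> hit [4,8], descend [3, 6, 7, 9]
  N3 x:[4,26/3] y:[-17,8] z:[-15,3] -> miss, prune
  N6 x:[28/3,44/3] y:[-31,-13] z:[-28,-4] -> miss, prune
  N7 x:[34/3,13] y:[-5,1] z:[-5,7] -> miss, prune
  N9 x:[16/3,9] y:[-23,-8] z:[1,9] -> miss, prune

Summary -> nodes [0, 3, 6, 7, 9]; box-tests=5; leaf-entries=0; first=miss

== RESULT ==
0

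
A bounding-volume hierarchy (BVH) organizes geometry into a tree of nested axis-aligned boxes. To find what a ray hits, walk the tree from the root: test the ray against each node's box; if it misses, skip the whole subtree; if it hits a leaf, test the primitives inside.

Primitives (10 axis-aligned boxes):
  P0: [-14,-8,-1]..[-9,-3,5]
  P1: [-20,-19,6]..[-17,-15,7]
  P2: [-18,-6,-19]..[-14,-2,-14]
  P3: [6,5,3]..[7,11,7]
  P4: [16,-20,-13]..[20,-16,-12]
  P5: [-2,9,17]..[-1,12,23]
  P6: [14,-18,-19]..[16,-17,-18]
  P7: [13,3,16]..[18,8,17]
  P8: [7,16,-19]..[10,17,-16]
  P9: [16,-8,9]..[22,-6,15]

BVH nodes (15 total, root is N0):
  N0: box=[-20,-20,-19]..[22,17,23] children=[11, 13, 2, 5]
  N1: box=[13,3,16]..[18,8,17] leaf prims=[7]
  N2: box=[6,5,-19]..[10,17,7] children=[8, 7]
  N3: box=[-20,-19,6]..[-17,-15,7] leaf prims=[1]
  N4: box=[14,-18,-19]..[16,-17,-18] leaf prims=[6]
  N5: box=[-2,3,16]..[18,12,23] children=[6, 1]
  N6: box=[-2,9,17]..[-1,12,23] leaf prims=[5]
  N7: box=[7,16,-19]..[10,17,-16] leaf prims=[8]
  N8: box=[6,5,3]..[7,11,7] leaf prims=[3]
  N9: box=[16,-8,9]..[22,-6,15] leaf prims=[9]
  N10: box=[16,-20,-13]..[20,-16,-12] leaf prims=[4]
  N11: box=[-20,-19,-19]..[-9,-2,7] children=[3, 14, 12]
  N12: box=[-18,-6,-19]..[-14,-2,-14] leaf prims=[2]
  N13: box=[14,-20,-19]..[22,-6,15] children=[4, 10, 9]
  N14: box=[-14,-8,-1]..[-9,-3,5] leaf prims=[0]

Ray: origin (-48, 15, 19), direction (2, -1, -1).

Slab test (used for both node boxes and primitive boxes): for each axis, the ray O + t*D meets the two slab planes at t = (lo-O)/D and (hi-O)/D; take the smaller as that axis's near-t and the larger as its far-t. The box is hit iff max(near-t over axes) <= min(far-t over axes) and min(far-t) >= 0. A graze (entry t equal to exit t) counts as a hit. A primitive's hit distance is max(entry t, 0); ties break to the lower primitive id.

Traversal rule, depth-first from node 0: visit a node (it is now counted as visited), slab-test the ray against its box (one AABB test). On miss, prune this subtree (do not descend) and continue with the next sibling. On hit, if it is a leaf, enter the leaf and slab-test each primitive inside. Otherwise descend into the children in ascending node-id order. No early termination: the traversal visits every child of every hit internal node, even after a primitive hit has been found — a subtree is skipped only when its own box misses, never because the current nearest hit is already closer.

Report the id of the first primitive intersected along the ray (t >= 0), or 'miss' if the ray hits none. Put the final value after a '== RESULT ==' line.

Traverse from the root:
N0 x:[14,35] y:[-2,35] z:[-4,38] -> hit [14,35], descend [2, 5, 11, 13]
  N2 x:[27,29] y:[-2,10] z:[12,38] -> miss, prune
  N5 x:[23,33] y:[3,12] z:[-4,3] -> miss, prune
  N11 x:[14,39/2] y:[17,34] z:[12,38] -> hit [17,39/2], descend [3, 12, 14]
    N3 x:[14,31/2] y:[30,34] z:[12,13] -> miss, prune
    N12 x:[15,17] y:[17,21] z:[33,38] -> miss, prune
    N14 x:[17,39/2] y:[18,23] z:[14,20] -> hit [18,39/2] leaf, test {P0@t=18}
  N13 x:[31,35] y:[21,35] z:[4,38] -> hit [31,35], descend [4, 9, 10]
    N4 x:[31,32] y:[32,33] z:[37,38] -> miss, prune
    N9 x:[32,35] y:[21,23] z:[4,10] -> miss, prune
    N10 x:[32,34] y:[31,35] z:[31,32] -> hit [32,32] leaf, test {P4@t=32}

Summary -> nodes [0, 2, 5, 11, 3, 12, 14, 13, 4, 9, 10]; box-tests=11; leaf-entries=2; first=P0

== RESULT ==
0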